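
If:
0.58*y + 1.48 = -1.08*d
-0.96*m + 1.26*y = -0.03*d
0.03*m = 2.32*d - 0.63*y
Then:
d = -0.48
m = -2.19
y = -1.66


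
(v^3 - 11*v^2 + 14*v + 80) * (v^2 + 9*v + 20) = v^5 - 2*v^4 - 65*v^3 - 14*v^2 + 1000*v + 1600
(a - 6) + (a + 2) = 2*a - 4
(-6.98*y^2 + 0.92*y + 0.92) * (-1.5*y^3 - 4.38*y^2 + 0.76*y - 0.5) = 10.47*y^5 + 29.1924*y^4 - 10.7144*y^3 + 0.1596*y^2 + 0.2392*y - 0.46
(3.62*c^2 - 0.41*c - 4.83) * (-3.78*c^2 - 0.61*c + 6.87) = -13.6836*c^4 - 0.6584*c^3 + 43.3769*c^2 + 0.1296*c - 33.1821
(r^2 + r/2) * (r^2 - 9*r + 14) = r^4 - 17*r^3/2 + 19*r^2/2 + 7*r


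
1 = 1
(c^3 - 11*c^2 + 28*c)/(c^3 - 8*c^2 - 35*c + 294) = c*(c - 4)/(c^2 - c - 42)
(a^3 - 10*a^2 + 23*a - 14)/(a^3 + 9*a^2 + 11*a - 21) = (a^2 - 9*a + 14)/(a^2 + 10*a + 21)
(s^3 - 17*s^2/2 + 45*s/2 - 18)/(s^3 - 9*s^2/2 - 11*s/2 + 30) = (2*s - 3)/(2*s + 5)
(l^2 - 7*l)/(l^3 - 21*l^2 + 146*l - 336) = l/(l^2 - 14*l + 48)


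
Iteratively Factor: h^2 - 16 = (h - 4)*(h + 4)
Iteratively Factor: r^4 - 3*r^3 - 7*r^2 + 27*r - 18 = (r - 3)*(r^3 - 7*r + 6) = (r - 3)*(r - 2)*(r^2 + 2*r - 3) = (r - 3)*(r - 2)*(r - 1)*(r + 3)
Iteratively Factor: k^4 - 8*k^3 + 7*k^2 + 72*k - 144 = (k + 3)*(k^3 - 11*k^2 + 40*k - 48) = (k - 3)*(k + 3)*(k^2 - 8*k + 16) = (k - 4)*(k - 3)*(k + 3)*(k - 4)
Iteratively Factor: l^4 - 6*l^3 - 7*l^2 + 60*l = (l)*(l^3 - 6*l^2 - 7*l + 60) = l*(l - 4)*(l^2 - 2*l - 15) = l*(l - 4)*(l + 3)*(l - 5)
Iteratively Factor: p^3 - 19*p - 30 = (p + 2)*(p^2 - 2*p - 15) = (p - 5)*(p + 2)*(p + 3)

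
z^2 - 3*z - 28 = (z - 7)*(z + 4)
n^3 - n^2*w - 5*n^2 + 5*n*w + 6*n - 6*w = (n - 3)*(n - 2)*(n - w)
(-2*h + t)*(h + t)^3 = -2*h^4 - 5*h^3*t - 3*h^2*t^2 + h*t^3 + t^4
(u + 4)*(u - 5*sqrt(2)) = u^2 - 5*sqrt(2)*u + 4*u - 20*sqrt(2)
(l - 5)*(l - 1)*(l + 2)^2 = l^4 - 2*l^3 - 15*l^2 - 4*l + 20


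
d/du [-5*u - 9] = -5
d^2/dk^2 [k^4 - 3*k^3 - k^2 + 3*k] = 12*k^2 - 18*k - 2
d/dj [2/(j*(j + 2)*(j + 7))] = 2*(-3*j^2 - 18*j - 14)/(j^2*(j^4 + 18*j^3 + 109*j^2 + 252*j + 196))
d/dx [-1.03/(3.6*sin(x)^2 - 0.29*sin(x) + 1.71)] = (7.416*sin(x) - 0.2987)*cos(x)/(3.6*sin(x)^2 - 0.29*sin(x) + 1.71)^2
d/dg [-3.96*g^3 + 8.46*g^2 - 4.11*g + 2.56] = -11.88*g^2 + 16.92*g - 4.11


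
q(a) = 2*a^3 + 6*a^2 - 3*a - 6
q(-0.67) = -1.90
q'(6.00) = 285.00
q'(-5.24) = 98.87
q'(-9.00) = 375.00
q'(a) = 6*a^2 + 12*a - 3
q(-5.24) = -113.29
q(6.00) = 624.00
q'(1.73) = 35.72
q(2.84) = 79.69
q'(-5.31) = 102.46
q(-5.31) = -120.34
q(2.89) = 83.72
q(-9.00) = -951.00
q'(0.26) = 0.53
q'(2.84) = 79.47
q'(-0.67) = -8.35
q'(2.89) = 81.79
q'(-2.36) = 2.10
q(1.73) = 17.12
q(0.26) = -6.34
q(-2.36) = 8.21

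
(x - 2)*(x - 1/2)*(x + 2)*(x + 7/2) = x^4 + 3*x^3 - 23*x^2/4 - 12*x + 7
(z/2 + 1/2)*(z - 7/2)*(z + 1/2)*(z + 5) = z^4/2 + 3*z^3/2 - 59*z^2/8 - 51*z/4 - 35/8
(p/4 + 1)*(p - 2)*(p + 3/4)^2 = p^4/4 + 7*p^3/8 - 71*p^2/64 - 87*p/32 - 9/8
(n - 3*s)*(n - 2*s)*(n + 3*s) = n^3 - 2*n^2*s - 9*n*s^2 + 18*s^3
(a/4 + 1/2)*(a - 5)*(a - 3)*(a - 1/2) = a^4/4 - 13*a^3/8 + a^2/2 + 61*a/8 - 15/4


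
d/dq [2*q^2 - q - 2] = 4*q - 1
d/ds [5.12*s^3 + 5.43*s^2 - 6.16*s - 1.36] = 15.36*s^2 + 10.86*s - 6.16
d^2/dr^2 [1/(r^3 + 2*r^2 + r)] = 2*(6*r^2 + 4*r + 1)/(r^3*(r^4 + 4*r^3 + 6*r^2 + 4*r + 1))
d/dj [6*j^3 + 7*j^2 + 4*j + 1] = 18*j^2 + 14*j + 4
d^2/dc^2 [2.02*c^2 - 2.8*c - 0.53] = 4.04000000000000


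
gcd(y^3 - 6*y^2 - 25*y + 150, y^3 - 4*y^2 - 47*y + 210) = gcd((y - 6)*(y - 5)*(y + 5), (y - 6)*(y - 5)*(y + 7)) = y^2 - 11*y + 30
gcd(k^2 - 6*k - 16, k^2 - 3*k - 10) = k + 2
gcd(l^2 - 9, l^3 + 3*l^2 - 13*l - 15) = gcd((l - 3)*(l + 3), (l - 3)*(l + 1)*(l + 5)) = l - 3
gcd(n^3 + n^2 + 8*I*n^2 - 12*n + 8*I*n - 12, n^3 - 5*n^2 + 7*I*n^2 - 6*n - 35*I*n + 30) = n + 6*I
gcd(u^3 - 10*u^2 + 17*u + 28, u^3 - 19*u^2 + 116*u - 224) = u^2 - 11*u + 28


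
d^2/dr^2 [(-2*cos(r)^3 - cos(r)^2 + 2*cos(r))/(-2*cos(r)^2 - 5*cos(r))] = (-8*sin(r)^4 + 198*sin(r)^2 - 90*cos(r) - 15*cos(3*r) - 126)/(2*cos(r) + 5)^3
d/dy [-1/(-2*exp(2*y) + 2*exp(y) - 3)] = (2 - 4*exp(y))*exp(y)/(2*exp(2*y) - 2*exp(y) + 3)^2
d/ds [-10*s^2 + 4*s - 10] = 4 - 20*s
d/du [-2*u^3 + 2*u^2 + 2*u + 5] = -6*u^2 + 4*u + 2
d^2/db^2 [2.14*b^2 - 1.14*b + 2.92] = 4.28000000000000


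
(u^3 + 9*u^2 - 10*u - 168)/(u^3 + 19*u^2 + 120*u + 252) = (u - 4)/(u + 6)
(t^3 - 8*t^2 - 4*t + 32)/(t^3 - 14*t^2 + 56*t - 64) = (t + 2)/(t - 4)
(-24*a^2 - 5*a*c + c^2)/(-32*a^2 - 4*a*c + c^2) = (3*a + c)/(4*a + c)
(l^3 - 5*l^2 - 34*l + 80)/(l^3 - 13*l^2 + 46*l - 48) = (l + 5)/(l - 3)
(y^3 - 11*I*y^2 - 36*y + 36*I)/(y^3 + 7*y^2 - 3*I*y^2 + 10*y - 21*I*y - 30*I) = (y^2 - 8*I*y - 12)/(y^2 + 7*y + 10)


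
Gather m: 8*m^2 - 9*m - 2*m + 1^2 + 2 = 8*m^2 - 11*m + 3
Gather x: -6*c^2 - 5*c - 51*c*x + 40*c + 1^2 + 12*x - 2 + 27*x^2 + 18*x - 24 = -6*c^2 + 35*c + 27*x^2 + x*(30 - 51*c) - 25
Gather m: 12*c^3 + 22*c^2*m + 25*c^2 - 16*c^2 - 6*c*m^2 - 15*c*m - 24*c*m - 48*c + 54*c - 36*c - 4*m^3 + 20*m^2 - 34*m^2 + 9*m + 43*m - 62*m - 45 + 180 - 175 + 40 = 12*c^3 + 9*c^2 - 30*c - 4*m^3 + m^2*(-6*c - 14) + m*(22*c^2 - 39*c - 10)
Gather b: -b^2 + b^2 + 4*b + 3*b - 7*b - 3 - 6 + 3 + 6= 0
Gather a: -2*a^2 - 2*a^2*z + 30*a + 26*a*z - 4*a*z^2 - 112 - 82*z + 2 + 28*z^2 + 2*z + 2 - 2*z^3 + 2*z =a^2*(-2*z - 2) + a*(-4*z^2 + 26*z + 30) - 2*z^3 + 28*z^2 - 78*z - 108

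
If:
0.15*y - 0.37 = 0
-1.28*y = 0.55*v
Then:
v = -5.74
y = 2.47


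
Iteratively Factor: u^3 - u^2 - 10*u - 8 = (u + 1)*(u^2 - 2*u - 8) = (u - 4)*(u + 1)*(u + 2)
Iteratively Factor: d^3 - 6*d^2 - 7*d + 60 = (d + 3)*(d^2 - 9*d + 20) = (d - 4)*(d + 3)*(d - 5)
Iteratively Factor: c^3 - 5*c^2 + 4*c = (c)*(c^2 - 5*c + 4) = c*(c - 4)*(c - 1)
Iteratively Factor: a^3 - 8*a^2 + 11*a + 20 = (a - 5)*(a^2 - 3*a - 4) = (a - 5)*(a + 1)*(a - 4)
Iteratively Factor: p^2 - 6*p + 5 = (p - 1)*(p - 5)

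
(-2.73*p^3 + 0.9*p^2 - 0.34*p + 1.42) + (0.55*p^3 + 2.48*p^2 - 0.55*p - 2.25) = -2.18*p^3 + 3.38*p^2 - 0.89*p - 0.83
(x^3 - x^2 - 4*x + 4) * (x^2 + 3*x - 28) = x^5 + 2*x^4 - 35*x^3 + 20*x^2 + 124*x - 112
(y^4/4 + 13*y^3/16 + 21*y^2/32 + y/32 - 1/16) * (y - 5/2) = y^5/4 + 3*y^4/16 - 11*y^3/8 - 103*y^2/64 - 9*y/64 + 5/32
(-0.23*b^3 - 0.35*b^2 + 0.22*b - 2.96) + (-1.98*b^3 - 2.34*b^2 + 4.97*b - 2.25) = -2.21*b^3 - 2.69*b^2 + 5.19*b - 5.21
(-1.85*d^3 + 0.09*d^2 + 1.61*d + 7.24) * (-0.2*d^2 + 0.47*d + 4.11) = 0.37*d^5 - 0.8875*d^4 - 7.8832*d^3 - 0.3214*d^2 + 10.0199*d + 29.7564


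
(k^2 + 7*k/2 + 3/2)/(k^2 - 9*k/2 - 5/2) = (k + 3)/(k - 5)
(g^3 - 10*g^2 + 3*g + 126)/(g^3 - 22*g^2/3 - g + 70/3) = 3*(g^2 - 3*g - 18)/(3*g^2 - g - 10)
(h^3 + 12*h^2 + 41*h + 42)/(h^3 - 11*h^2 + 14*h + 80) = (h^2 + 10*h + 21)/(h^2 - 13*h + 40)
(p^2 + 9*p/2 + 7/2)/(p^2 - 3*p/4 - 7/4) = 2*(2*p + 7)/(4*p - 7)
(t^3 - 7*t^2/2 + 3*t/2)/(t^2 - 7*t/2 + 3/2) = t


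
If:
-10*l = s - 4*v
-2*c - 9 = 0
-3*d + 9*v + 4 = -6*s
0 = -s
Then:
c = -9/2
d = 3*v + 4/3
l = 2*v/5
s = 0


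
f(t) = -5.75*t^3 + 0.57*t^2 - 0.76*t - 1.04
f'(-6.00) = -628.60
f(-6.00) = 1266.04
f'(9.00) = -1387.75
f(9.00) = -4153.46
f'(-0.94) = -17.07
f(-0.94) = 4.95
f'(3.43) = -199.79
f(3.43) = -228.97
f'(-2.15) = -82.95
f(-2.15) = 60.37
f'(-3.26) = -187.80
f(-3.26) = 206.71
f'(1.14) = -21.88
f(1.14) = -9.68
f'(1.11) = -20.75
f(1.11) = -9.05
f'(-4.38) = -336.68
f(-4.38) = 496.38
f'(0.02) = -0.74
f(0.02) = -1.06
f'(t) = -17.25*t^2 + 1.14*t - 0.76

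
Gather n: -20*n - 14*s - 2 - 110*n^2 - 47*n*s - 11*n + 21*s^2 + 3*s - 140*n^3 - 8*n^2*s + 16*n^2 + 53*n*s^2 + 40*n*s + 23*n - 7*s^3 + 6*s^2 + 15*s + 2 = -140*n^3 + n^2*(-8*s - 94) + n*(53*s^2 - 7*s - 8) - 7*s^3 + 27*s^2 + 4*s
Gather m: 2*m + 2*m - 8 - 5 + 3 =4*m - 10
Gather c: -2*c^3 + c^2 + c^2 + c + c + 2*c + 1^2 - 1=-2*c^3 + 2*c^2 + 4*c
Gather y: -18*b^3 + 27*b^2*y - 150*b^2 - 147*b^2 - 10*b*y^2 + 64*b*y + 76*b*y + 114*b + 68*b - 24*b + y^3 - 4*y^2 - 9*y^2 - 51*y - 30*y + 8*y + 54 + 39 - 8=-18*b^3 - 297*b^2 + 158*b + y^3 + y^2*(-10*b - 13) + y*(27*b^2 + 140*b - 73) + 85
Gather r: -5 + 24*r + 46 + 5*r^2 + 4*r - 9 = 5*r^2 + 28*r + 32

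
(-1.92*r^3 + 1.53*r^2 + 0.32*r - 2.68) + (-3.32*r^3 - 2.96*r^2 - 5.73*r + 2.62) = -5.24*r^3 - 1.43*r^2 - 5.41*r - 0.0600000000000001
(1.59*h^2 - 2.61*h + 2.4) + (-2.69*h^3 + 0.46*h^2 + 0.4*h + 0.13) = -2.69*h^3 + 2.05*h^2 - 2.21*h + 2.53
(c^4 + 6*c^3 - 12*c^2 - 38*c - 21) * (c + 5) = c^5 + 11*c^4 + 18*c^3 - 98*c^2 - 211*c - 105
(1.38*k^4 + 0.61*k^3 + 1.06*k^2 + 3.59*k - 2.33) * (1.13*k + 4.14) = 1.5594*k^5 + 6.4025*k^4 + 3.7232*k^3 + 8.4451*k^2 + 12.2297*k - 9.6462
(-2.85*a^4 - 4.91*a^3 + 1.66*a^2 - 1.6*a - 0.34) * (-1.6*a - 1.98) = 4.56*a^5 + 13.499*a^4 + 7.0658*a^3 - 0.726799999999999*a^2 + 3.712*a + 0.6732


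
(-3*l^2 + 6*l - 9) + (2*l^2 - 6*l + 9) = -l^2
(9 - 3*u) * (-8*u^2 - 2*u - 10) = 24*u^3 - 66*u^2 + 12*u - 90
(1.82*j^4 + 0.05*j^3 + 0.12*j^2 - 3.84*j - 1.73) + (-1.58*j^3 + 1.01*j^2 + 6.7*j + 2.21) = 1.82*j^4 - 1.53*j^3 + 1.13*j^2 + 2.86*j + 0.48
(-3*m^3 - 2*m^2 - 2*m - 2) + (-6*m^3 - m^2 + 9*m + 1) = -9*m^3 - 3*m^2 + 7*m - 1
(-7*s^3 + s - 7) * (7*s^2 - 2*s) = -49*s^5 + 14*s^4 + 7*s^3 - 51*s^2 + 14*s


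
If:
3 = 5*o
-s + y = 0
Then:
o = 3/5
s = y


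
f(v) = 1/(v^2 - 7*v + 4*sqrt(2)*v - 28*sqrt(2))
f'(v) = (-2*v - 4*sqrt(2) + 7)/(v^2 - 7*v + 4*sqrt(2)*v - 28*sqrt(2))^2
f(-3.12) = -0.04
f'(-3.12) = 0.01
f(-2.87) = -0.04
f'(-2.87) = 0.01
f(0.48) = -0.02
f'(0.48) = 0.00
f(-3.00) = -0.04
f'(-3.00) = 0.01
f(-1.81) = -0.03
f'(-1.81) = 0.00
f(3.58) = -0.03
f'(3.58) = -0.00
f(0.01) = -0.03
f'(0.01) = 0.00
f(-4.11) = -0.06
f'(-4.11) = 0.03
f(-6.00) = 0.22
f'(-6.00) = 0.67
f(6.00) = -0.09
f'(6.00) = -0.08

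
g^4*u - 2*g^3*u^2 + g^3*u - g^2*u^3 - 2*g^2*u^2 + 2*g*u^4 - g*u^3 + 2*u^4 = (g - 2*u)*(g - u)*(g + u)*(g*u + u)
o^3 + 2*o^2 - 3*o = o*(o - 1)*(o + 3)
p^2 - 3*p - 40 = (p - 8)*(p + 5)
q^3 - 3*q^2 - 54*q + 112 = (q - 8)*(q - 2)*(q + 7)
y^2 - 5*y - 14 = (y - 7)*(y + 2)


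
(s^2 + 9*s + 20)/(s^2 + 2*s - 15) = (s + 4)/(s - 3)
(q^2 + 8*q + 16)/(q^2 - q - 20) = (q + 4)/(q - 5)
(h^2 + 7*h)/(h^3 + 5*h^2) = (h + 7)/(h*(h + 5))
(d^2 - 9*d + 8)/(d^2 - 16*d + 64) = (d - 1)/(d - 8)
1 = 1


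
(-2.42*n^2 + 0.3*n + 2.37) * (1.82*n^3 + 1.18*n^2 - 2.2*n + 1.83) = -4.4044*n^5 - 2.3096*n^4 + 9.9914*n^3 - 2.292*n^2 - 4.665*n + 4.3371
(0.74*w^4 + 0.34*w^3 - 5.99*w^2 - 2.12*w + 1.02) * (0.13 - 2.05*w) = -1.517*w^5 - 0.6008*w^4 + 12.3237*w^3 + 3.5673*w^2 - 2.3666*w + 0.1326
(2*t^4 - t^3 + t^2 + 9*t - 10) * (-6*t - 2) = -12*t^5 + 2*t^4 - 4*t^3 - 56*t^2 + 42*t + 20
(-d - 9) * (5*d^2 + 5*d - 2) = -5*d^3 - 50*d^2 - 43*d + 18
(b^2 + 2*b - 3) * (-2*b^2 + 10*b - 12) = -2*b^4 + 6*b^3 + 14*b^2 - 54*b + 36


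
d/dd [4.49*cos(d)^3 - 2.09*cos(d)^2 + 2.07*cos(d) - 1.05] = (-13.47*cos(d)^2 + 4.18*cos(d) - 2.07)*sin(d)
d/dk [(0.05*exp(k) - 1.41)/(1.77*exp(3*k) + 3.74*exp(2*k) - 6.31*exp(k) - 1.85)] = (-0.177*exp(3*k) + 7.3001*exp(2*k) + 10.5468*exp(k) - 8.9896)*exp(k)/(3.1329*exp(6*k) + 13.2396*exp(5*k) - 8.3498*exp(4*k) - 53.7478*exp(3*k) + 25.9781*exp(2*k) + 23.347*exp(k) + 3.4225)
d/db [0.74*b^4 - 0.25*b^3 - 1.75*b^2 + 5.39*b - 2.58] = 2.96*b^3 - 0.75*b^2 - 3.5*b + 5.39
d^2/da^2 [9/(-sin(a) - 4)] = 9*(sin(a)^2 - 4*sin(a) - 2)/(sin(a) + 4)^3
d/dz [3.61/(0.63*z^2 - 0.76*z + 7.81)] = (2.7436 - 4.5486*z)/(0.63*z^2 - 0.76*z + 7.81)^2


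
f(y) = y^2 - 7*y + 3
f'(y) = 2*y - 7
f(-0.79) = 9.15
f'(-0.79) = -8.58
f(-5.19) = 66.27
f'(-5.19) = -17.38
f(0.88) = -2.39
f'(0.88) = -5.24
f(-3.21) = 35.77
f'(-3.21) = -13.42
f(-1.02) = 11.18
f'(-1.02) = -9.04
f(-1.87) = 19.59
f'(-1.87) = -10.74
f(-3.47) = 39.33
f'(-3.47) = -13.94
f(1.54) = -5.41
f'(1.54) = -3.92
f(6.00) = -3.00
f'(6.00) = 5.00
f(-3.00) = 33.00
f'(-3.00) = -13.00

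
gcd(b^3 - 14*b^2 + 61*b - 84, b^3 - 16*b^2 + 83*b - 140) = b^2 - 11*b + 28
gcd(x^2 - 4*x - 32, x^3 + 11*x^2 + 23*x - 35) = 1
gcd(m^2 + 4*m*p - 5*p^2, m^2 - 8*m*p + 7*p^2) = -m + p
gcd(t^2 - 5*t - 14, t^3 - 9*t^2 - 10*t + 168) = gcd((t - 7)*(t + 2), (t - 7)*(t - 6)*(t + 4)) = t - 7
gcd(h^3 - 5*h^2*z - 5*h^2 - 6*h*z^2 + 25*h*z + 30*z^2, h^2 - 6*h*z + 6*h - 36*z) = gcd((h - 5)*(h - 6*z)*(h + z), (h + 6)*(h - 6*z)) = -h + 6*z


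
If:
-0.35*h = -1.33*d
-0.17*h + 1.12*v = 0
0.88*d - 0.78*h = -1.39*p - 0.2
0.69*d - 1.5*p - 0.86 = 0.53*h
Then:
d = -0.18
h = -0.69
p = -0.41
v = -0.10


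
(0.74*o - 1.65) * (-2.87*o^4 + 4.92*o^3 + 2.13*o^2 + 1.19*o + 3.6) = -2.1238*o^5 + 8.3763*o^4 - 6.5418*o^3 - 2.6339*o^2 + 0.7005*o - 5.94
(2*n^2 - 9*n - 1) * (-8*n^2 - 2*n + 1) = -16*n^4 + 68*n^3 + 28*n^2 - 7*n - 1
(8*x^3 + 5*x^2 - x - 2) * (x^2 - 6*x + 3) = 8*x^5 - 43*x^4 - 7*x^3 + 19*x^2 + 9*x - 6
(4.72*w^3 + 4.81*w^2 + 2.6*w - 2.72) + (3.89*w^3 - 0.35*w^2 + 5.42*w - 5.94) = 8.61*w^3 + 4.46*w^2 + 8.02*w - 8.66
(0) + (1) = 1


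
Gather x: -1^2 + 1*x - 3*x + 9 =8 - 2*x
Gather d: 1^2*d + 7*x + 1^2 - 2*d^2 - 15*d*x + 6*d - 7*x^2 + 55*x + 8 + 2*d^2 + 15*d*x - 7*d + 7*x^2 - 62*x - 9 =0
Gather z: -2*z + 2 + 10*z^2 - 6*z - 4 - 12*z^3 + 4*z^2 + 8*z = -12*z^3 + 14*z^2 - 2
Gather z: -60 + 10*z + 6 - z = 9*z - 54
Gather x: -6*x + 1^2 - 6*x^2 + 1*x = -6*x^2 - 5*x + 1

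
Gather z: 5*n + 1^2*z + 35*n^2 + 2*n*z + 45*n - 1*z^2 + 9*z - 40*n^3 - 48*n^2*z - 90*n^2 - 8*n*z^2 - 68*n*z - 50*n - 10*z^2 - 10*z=-40*n^3 - 55*n^2 + z^2*(-8*n - 11) + z*(-48*n^2 - 66*n)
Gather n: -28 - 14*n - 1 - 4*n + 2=-18*n - 27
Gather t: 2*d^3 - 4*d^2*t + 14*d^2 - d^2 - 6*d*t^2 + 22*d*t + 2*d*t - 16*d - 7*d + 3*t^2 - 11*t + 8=2*d^3 + 13*d^2 - 23*d + t^2*(3 - 6*d) + t*(-4*d^2 + 24*d - 11) + 8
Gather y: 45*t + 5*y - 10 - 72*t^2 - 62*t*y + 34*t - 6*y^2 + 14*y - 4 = -72*t^2 + 79*t - 6*y^2 + y*(19 - 62*t) - 14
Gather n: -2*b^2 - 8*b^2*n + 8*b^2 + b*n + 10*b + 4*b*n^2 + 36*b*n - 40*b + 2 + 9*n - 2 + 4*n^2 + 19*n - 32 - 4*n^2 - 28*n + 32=6*b^2 + 4*b*n^2 - 30*b + n*(-8*b^2 + 37*b)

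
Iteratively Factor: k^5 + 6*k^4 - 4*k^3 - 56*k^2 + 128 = (k + 2)*(k^4 + 4*k^3 - 12*k^2 - 32*k + 64) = (k - 2)*(k + 2)*(k^3 + 6*k^2 - 32) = (k - 2)^2*(k + 2)*(k^2 + 8*k + 16) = (k - 2)^2*(k + 2)*(k + 4)*(k + 4)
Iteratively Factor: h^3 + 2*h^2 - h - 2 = (h + 1)*(h^2 + h - 2) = (h + 1)*(h + 2)*(h - 1)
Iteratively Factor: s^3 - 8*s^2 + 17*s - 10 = (s - 5)*(s^2 - 3*s + 2) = (s - 5)*(s - 1)*(s - 2)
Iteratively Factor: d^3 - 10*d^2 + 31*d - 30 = (d - 2)*(d^2 - 8*d + 15) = (d - 3)*(d - 2)*(d - 5)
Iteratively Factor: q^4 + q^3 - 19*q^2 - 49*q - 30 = (q + 3)*(q^3 - 2*q^2 - 13*q - 10) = (q + 2)*(q + 3)*(q^2 - 4*q - 5) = (q + 1)*(q + 2)*(q + 3)*(q - 5)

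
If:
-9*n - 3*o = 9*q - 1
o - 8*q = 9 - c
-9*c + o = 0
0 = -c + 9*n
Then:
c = 89/314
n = 89/2826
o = 801/314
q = -121/157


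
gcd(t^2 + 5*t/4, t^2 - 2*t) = t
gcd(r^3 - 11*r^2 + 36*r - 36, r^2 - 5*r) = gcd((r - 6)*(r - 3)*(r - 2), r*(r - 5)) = 1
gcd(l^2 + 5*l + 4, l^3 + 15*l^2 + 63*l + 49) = l + 1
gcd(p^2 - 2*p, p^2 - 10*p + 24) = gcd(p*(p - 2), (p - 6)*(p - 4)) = 1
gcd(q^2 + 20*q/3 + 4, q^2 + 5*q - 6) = q + 6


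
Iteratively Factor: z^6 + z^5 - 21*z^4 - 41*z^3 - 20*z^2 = (z + 4)*(z^5 - 3*z^4 - 9*z^3 - 5*z^2) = (z - 5)*(z + 4)*(z^4 + 2*z^3 + z^2) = z*(z - 5)*(z + 4)*(z^3 + 2*z^2 + z) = z^2*(z - 5)*(z + 4)*(z^2 + 2*z + 1) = z^2*(z - 5)*(z + 1)*(z + 4)*(z + 1)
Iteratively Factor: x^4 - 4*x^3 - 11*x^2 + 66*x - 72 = (x - 3)*(x^3 - x^2 - 14*x + 24) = (x - 3)*(x + 4)*(x^2 - 5*x + 6) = (x - 3)^2*(x + 4)*(x - 2)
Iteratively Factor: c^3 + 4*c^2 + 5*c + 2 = (c + 1)*(c^2 + 3*c + 2) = (c + 1)^2*(c + 2)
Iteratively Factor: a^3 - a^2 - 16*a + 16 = (a - 1)*(a^2 - 16) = (a - 4)*(a - 1)*(a + 4)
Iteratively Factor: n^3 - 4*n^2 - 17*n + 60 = (n - 3)*(n^2 - n - 20) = (n - 3)*(n + 4)*(n - 5)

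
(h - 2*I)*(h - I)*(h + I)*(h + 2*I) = h^4 + 5*h^2 + 4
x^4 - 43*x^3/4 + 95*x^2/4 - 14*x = x*(x - 8)*(x - 7/4)*(x - 1)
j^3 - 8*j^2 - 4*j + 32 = (j - 8)*(j - 2)*(j + 2)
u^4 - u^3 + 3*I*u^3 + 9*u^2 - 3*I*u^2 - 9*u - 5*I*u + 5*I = (u - I)*(u + 5*I)*(-I*u + I)*(I*u + 1)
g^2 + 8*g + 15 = (g + 3)*(g + 5)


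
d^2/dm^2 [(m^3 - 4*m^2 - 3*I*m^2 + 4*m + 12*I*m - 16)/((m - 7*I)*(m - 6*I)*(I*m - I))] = (m^6*(20 + 6*I) + m^5*(-6 - 276*I) + m^4*(-828 + 1026*I) + m^3*(6610 - 3052*I) + m^2*(-20376 - 16380*I) + m*(-35040 + 43944*I) + 44856 + 39280*I)/(m^9 + m^8*(-3 - 39*I) + m^7*(-630 + 117*I) + m^6*(1898 + 5356*I) + m^5*(24687 - 16380*I) + m^4*(-79125 - 52377*I) + m^3*(5670 + 200915*I) + m^2*(195678 - 206388*I) + m*(-222264 + 68796*I) + 74088)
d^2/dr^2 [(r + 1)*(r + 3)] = 2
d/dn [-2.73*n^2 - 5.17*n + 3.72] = -5.46*n - 5.17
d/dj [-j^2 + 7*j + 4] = 7 - 2*j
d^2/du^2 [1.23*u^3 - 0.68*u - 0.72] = 7.38*u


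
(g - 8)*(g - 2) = g^2 - 10*g + 16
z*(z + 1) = z^2 + z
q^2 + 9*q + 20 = (q + 4)*(q + 5)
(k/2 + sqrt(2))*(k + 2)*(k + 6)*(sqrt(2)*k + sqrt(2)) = sqrt(2)*k^4/2 + 2*k^3 + 9*sqrt(2)*k^3/2 + 10*sqrt(2)*k^2 + 18*k^2 + 6*sqrt(2)*k + 40*k + 24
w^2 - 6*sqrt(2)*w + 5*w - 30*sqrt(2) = (w + 5)*(w - 6*sqrt(2))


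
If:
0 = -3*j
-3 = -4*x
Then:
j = 0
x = 3/4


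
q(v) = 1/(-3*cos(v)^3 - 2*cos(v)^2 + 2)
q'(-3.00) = 0.08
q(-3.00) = 0.34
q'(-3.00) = 0.08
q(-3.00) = 0.34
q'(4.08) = 0.17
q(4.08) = 0.52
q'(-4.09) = -0.16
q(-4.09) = 0.52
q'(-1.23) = 0.80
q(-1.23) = 0.60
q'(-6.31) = 0.04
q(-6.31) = -0.33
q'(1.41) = -0.23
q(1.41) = 0.52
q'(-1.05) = 2.84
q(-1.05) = 0.88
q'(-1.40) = 0.25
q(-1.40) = 0.52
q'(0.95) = -8.14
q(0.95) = 1.36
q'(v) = (-9*sin(v)*cos(v)^2 - 4*sin(v)*cos(v))/(-3*cos(v)^3 - 2*cos(v)^2 + 2)^2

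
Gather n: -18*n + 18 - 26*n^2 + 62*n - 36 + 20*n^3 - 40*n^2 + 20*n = 20*n^3 - 66*n^2 + 64*n - 18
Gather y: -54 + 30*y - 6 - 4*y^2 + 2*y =-4*y^2 + 32*y - 60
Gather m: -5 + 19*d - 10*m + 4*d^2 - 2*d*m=4*d^2 + 19*d + m*(-2*d - 10) - 5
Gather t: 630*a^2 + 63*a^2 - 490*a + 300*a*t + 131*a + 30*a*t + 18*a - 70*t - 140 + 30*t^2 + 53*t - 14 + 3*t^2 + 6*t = 693*a^2 - 341*a + 33*t^2 + t*(330*a - 11) - 154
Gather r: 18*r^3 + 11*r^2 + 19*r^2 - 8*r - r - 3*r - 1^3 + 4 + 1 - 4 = 18*r^3 + 30*r^2 - 12*r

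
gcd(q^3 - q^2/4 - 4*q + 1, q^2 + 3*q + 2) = q + 2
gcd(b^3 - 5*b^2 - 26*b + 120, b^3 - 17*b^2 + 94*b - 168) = b^2 - 10*b + 24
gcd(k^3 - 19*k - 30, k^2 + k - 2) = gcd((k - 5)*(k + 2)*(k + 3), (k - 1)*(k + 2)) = k + 2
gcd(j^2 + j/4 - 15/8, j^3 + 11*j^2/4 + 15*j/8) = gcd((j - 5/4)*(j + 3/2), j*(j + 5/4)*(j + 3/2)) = j + 3/2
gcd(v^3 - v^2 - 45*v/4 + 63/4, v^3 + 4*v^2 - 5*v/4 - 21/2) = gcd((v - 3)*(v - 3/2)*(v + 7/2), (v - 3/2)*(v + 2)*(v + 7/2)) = v^2 + 2*v - 21/4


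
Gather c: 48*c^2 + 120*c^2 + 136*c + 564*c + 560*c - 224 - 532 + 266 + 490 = 168*c^2 + 1260*c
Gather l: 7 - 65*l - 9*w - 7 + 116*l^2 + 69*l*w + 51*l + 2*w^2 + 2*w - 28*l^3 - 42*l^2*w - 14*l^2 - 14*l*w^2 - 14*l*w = -28*l^3 + l^2*(102 - 42*w) + l*(-14*w^2 + 55*w - 14) + 2*w^2 - 7*w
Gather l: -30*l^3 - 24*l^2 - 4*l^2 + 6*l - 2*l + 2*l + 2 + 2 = -30*l^3 - 28*l^2 + 6*l + 4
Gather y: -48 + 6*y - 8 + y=7*y - 56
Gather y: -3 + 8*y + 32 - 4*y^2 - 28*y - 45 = -4*y^2 - 20*y - 16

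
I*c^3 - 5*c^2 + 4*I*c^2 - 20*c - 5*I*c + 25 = (c + 5)*(c + 5*I)*(I*c - I)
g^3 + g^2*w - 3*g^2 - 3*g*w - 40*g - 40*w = (g - 8)*(g + 5)*(g + w)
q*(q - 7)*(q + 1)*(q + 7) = q^4 + q^3 - 49*q^2 - 49*q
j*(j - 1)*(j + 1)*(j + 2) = j^4 + 2*j^3 - j^2 - 2*j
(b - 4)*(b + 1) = b^2 - 3*b - 4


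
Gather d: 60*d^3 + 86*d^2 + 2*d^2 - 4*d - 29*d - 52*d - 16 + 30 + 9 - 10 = 60*d^3 + 88*d^2 - 85*d + 13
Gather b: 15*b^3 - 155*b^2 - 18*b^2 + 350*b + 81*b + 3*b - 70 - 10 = 15*b^3 - 173*b^2 + 434*b - 80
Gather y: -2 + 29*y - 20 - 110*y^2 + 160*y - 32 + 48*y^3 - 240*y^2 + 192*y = 48*y^3 - 350*y^2 + 381*y - 54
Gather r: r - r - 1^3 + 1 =0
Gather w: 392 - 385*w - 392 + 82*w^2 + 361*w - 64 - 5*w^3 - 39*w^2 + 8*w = -5*w^3 + 43*w^2 - 16*w - 64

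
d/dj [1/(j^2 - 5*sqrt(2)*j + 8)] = (-2*j + 5*sqrt(2))/(j^2 - 5*sqrt(2)*j + 8)^2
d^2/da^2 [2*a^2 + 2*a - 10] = 4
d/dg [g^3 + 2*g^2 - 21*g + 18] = 3*g^2 + 4*g - 21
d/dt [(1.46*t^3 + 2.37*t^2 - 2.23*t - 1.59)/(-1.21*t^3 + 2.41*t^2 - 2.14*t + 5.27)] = (6.3863*t^4 - 11.6454*t^3 + 17.6134*t^2 + 32.6436*t - 15.1547)/(1.4641*t^6 - 5.8322*t^5 + 10.9869*t^4 - 23.0682*t^3 + 29.981*t^2 - 22.5556*t + 27.7729)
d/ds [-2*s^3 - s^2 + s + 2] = -6*s^2 - 2*s + 1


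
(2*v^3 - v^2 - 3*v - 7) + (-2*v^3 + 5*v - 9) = -v^2 + 2*v - 16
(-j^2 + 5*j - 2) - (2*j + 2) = -j^2 + 3*j - 4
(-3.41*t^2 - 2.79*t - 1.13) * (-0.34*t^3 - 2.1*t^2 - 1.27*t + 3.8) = 1.1594*t^5 + 8.1096*t^4 + 10.5739*t^3 - 7.0417*t^2 - 9.1669*t - 4.294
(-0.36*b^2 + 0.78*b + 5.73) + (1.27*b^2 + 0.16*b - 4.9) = 0.91*b^2 + 0.94*b + 0.83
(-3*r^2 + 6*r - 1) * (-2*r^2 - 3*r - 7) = 6*r^4 - 3*r^3 + 5*r^2 - 39*r + 7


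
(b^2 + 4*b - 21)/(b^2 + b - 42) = (b - 3)/(b - 6)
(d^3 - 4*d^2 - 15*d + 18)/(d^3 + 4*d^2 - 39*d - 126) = (d - 1)/(d + 7)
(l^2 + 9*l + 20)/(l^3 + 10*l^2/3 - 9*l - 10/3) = 3*(l + 4)/(3*l^2 - 5*l - 2)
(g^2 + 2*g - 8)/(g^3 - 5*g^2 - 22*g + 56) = 1/(g - 7)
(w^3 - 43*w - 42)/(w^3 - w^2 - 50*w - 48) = (w - 7)/(w - 8)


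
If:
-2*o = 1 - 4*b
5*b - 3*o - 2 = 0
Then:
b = -1/2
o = -3/2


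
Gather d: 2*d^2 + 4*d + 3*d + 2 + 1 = 2*d^2 + 7*d + 3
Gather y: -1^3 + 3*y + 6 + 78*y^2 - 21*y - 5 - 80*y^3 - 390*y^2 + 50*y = -80*y^3 - 312*y^2 + 32*y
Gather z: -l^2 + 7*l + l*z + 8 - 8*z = -l^2 + 7*l + z*(l - 8) + 8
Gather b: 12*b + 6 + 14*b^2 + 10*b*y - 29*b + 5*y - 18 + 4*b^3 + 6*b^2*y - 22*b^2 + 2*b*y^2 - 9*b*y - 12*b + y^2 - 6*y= 4*b^3 + b^2*(6*y - 8) + b*(2*y^2 + y - 29) + y^2 - y - 12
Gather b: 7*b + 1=7*b + 1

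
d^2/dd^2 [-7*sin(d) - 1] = 7*sin(d)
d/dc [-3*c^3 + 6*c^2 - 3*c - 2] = -9*c^2 + 12*c - 3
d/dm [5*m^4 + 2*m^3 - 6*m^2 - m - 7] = 20*m^3 + 6*m^2 - 12*m - 1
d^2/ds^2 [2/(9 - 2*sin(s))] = 4*(9*sin(s) - cos(2*s) - 3)/(2*sin(s) - 9)^3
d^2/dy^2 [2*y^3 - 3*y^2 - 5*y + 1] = 12*y - 6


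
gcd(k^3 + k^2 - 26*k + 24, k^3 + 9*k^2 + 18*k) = k + 6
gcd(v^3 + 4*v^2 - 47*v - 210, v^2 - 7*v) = v - 7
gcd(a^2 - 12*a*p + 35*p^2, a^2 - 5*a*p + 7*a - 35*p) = -a + 5*p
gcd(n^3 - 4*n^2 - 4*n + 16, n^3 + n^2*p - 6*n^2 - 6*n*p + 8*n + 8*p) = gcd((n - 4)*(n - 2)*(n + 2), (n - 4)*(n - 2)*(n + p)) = n^2 - 6*n + 8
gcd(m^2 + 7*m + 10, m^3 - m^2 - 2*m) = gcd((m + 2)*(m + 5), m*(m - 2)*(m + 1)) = 1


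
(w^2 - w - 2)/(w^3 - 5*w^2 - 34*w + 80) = (w + 1)/(w^2 - 3*w - 40)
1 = 1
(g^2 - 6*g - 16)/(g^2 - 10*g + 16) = (g + 2)/(g - 2)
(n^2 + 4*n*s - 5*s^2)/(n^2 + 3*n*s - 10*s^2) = (-n + s)/(-n + 2*s)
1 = 1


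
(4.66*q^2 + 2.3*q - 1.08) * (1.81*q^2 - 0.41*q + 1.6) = 8.4346*q^4 + 2.2524*q^3 + 4.5582*q^2 + 4.1228*q - 1.728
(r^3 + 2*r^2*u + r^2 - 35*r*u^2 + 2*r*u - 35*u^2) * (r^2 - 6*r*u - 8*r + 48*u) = r^5 - 4*r^4*u - 7*r^4 - 47*r^3*u^2 + 28*r^3*u - 8*r^3 + 210*r^2*u^3 + 329*r^2*u^2 + 32*r^2*u - 1470*r*u^3 + 376*r*u^2 - 1680*u^3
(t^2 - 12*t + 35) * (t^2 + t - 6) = t^4 - 11*t^3 + 17*t^2 + 107*t - 210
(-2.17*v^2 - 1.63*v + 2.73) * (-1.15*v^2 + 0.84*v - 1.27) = 2.4955*v^4 + 0.0516999999999999*v^3 - 1.7528*v^2 + 4.3633*v - 3.4671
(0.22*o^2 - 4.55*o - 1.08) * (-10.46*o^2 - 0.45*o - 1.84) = -2.3012*o^4 + 47.494*o^3 + 12.9395*o^2 + 8.858*o + 1.9872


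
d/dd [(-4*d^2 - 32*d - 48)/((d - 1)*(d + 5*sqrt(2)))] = 4*(-2*(d - 1)*(d + 4)*(d + 5*sqrt(2)) + (d - 1)*(d^2 + 8*d + 12) + (d + 5*sqrt(2))*(d^2 + 8*d + 12))/((d - 1)^2*(d + 5*sqrt(2))^2)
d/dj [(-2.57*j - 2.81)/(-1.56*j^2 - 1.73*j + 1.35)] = (4.0092*j^2 + 4.4461*j - (2.57*j + 2.81)*(3.12*j + 1.73) - 3.4695)/(1.56*j^2 + 1.73*j - 1.35)^2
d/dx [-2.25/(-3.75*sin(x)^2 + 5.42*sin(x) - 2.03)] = (12.195 - 16.875*sin(x))*cos(x)/(3.75*sin(x)^2 - 5.42*sin(x) + 2.03)^2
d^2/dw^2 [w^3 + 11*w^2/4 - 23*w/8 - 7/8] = 6*w + 11/2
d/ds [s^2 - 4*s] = 2*s - 4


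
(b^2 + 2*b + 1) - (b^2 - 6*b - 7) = 8*b + 8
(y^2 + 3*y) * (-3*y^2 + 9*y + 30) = -3*y^4 + 57*y^2 + 90*y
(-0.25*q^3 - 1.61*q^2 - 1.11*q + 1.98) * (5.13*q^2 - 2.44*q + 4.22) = -1.2825*q^5 - 7.6493*q^4 - 2.8209*q^3 + 6.0716*q^2 - 9.5154*q + 8.3556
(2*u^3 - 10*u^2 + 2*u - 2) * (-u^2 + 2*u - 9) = -2*u^5 + 14*u^4 - 40*u^3 + 96*u^2 - 22*u + 18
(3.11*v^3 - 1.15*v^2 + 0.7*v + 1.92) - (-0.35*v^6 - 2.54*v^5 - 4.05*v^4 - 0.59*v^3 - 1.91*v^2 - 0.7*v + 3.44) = 0.35*v^6 + 2.54*v^5 + 4.05*v^4 + 3.7*v^3 + 0.76*v^2 + 1.4*v - 1.52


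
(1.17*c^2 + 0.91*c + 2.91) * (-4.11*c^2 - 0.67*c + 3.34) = -4.8087*c^4 - 4.524*c^3 - 8.662*c^2 + 1.0897*c + 9.7194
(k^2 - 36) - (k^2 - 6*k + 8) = 6*k - 44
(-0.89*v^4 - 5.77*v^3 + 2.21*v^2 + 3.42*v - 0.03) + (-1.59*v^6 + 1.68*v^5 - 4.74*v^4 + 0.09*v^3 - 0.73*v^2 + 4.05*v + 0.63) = -1.59*v^6 + 1.68*v^5 - 5.63*v^4 - 5.68*v^3 + 1.48*v^2 + 7.47*v + 0.6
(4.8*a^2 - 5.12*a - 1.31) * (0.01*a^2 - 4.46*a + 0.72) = 0.048*a^4 - 21.4592*a^3 + 26.2781*a^2 + 2.1562*a - 0.9432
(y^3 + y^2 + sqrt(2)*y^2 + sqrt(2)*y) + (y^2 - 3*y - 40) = y^3 + sqrt(2)*y^2 + 2*y^2 - 3*y + sqrt(2)*y - 40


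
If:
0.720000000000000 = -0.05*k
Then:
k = -14.40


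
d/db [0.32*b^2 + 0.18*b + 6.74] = 0.64*b + 0.18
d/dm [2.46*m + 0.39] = 2.46000000000000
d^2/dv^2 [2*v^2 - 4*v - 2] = 4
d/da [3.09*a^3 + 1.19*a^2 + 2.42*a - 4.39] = 9.27*a^2 + 2.38*a + 2.42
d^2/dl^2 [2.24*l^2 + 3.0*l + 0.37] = 4.48000000000000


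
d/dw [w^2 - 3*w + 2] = 2*w - 3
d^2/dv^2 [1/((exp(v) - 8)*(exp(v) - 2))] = (4*exp(3*v) - 30*exp(2*v) + 36*exp(v) + 160)*exp(v)/(exp(6*v) - 30*exp(5*v) + 348*exp(4*v) - 1960*exp(3*v) + 5568*exp(2*v) - 7680*exp(v) + 4096)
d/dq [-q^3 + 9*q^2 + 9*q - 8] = -3*q^2 + 18*q + 9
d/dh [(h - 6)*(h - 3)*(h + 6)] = 3*h^2 - 6*h - 36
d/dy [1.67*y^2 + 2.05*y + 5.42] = 3.34*y + 2.05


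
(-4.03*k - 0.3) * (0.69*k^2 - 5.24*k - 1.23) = -2.7807*k^3 + 20.9102*k^2 + 6.5289*k + 0.369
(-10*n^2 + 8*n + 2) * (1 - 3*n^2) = 30*n^4 - 24*n^3 - 16*n^2 + 8*n + 2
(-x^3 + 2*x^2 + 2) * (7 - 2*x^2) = 2*x^5 - 4*x^4 - 7*x^3 + 10*x^2 + 14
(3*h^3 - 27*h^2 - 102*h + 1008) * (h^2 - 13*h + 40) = 3*h^5 - 66*h^4 + 369*h^3 + 1254*h^2 - 17184*h + 40320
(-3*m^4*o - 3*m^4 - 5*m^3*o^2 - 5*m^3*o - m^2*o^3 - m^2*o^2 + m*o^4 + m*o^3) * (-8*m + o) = 24*m^5*o + 24*m^5 + 37*m^4*o^2 + 37*m^4*o + 3*m^3*o^3 + 3*m^3*o^2 - 9*m^2*o^4 - 9*m^2*o^3 + m*o^5 + m*o^4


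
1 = 1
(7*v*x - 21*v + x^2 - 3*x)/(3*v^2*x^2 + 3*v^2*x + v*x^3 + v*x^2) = (7*v*x - 21*v + x^2 - 3*x)/(v*x*(3*v*x + 3*v + x^2 + x))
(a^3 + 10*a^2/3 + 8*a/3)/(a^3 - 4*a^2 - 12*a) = (a + 4/3)/(a - 6)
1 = 1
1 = 1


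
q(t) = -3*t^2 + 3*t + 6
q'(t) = 3 - 6*t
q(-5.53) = -102.33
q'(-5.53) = 36.18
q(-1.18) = -1.72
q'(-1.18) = 10.08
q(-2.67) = -23.40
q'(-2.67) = 19.02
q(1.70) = 2.43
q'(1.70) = -7.20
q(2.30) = -2.97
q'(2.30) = -10.80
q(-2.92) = -28.34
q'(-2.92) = 20.52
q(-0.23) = 5.15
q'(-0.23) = 4.38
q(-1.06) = -0.55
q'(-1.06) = 9.36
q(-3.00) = -30.00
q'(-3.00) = 21.00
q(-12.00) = -462.00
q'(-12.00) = 75.00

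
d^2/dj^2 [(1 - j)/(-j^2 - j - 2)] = 2*(-3*j*(j^2 + j + 2) + (j - 1)*(2*j + 1)^2)/(j^2 + j + 2)^3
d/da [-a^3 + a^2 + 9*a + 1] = -3*a^2 + 2*a + 9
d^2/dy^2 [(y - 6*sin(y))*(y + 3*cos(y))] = 6*y*sin(y) - 3*y*cos(y) - 6*sin(y) + 36*sin(2*y) - 12*cos(y) + 2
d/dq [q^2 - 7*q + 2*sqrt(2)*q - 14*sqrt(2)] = 2*q - 7 + 2*sqrt(2)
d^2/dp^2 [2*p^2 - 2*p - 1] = 4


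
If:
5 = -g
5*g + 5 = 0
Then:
No Solution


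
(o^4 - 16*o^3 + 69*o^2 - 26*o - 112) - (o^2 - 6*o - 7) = o^4 - 16*o^3 + 68*o^2 - 20*o - 105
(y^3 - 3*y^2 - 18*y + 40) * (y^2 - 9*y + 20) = y^5 - 12*y^4 + 29*y^3 + 142*y^2 - 720*y + 800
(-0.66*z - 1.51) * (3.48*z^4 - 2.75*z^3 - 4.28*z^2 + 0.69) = -2.2968*z^5 - 3.4398*z^4 + 6.9773*z^3 + 6.4628*z^2 - 0.4554*z - 1.0419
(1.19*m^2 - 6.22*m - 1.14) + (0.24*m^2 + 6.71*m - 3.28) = 1.43*m^2 + 0.49*m - 4.42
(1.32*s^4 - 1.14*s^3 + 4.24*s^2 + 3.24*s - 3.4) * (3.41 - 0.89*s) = -1.1748*s^5 + 5.5158*s^4 - 7.661*s^3 + 11.5748*s^2 + 14.0744*s - 11.594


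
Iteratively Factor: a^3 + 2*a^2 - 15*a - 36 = (a - 4)*(a^2 + 6*a + 9) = (a - 4)*(a + 3)*(a + 3)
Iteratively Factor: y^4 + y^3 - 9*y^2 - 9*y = (y - 3)*(y^3 + 4*y^2 + 3*y) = (y - 3)*(y + 1)*(y^2 + 3*y) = (y - 3)*(y + 1)*(y + 3)*(y)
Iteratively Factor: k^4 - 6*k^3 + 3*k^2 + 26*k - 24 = (k + 2)*(k^3 - 8*k^2 + 19*k - 12) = (k - 1)*(k + 2)*(k^2 - 7*k + 12) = (k - 4)*(k - 1)*(k + 2)*(k - 3)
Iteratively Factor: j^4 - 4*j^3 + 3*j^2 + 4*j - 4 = (j + 1)*(j^3 - 5*j^2 + 8*j - 4) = (j - 1)*(j + 1)*(j^2 - 4*j + 4) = (j - 2)*(j - 1)*(j + 1)*(j - 2)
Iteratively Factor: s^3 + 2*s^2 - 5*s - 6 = (s + 3)*(s^2 - s - 2) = (s + 1)*(s + 3)*(s - 2)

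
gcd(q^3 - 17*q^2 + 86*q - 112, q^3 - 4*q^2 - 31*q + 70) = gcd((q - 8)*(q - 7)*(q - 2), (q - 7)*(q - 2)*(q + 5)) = q^2 - 9*q + 14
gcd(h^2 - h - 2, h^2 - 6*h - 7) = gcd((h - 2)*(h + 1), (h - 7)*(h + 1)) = h + 1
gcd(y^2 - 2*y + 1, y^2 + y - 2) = y - 1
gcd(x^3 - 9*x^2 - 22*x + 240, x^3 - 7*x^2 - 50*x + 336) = x^2 - 14*x + 48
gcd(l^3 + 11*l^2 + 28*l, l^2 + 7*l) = l^2 + 7*l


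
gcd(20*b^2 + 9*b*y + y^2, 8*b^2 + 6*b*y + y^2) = 4*b + y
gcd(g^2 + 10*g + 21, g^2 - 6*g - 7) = 1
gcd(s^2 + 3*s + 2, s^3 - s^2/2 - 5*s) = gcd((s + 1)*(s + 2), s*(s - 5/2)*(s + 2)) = s + 2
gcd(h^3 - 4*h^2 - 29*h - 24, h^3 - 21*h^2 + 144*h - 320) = h - 8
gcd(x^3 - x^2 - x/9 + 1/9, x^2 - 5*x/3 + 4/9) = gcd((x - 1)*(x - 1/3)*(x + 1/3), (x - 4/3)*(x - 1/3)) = x - 1/3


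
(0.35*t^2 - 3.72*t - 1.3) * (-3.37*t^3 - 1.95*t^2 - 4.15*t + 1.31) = -1.1795*t^5 + 11.8539*t^4 + 10.1825*t^3 + 18.4315*t^2 + 0.5218*t - 1.703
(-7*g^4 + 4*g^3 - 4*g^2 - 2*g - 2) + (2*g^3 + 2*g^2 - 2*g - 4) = -7*g^4 + 6*g^3 - 2*g^2 - 4*g - 6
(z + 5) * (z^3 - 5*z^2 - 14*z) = z^4 - 39*z^2 - 70*z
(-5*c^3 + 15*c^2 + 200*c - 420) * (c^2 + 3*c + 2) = -5*c^5 + 235*c^3 + 210*c^2 - 860*c - 840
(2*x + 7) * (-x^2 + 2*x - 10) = -2*x^3 - 3*x^2 - 6*x - 70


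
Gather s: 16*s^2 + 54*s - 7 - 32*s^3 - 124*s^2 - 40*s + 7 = -32*s^3 - 108*s^2 + 14*s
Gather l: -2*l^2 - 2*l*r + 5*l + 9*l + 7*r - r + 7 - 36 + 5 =-2*l^2 + l*(14 - 2*r) + 6*r - 24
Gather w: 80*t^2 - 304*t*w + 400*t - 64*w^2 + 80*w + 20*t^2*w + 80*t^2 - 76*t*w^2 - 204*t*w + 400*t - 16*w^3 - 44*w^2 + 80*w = 160*t^2 + 800*t - 16*w^3 + w^2*(-76*t - 108) + w*(20*t^2 - 508*t + 160)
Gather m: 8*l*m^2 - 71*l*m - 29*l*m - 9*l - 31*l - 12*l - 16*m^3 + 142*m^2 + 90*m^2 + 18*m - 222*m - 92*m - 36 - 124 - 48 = -52*l - 16*m^3 + m^2*(8*l + 232) + m*(-100*l - 296) - 208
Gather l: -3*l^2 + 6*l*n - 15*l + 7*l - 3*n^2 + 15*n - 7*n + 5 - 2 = -3*l^2 + l*(6*n - 8) - 3*n^2 + 8*n + 3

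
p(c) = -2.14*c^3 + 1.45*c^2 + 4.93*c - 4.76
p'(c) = -6.42*c^2 + 2.9*c + 4.93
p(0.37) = -2.85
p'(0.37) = 5.12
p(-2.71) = 35.12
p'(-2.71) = -50.08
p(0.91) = -0.69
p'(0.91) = 2.25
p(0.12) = -4.15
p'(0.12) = 5.19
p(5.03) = -215.62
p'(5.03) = -142.91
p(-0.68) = -6.77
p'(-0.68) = -0.01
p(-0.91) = -6.43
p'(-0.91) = -3.03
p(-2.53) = 26.70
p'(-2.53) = -43.50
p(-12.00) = 3842.80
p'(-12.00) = -954.35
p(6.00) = -385.22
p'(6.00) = -208.79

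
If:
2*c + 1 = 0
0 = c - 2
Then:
No Solution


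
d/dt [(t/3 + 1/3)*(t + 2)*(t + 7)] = t^2 + 20*t/3 + 23/3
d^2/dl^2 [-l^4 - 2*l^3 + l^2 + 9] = -12*l^2 - 12*l + 2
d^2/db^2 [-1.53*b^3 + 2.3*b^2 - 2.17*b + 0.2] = 4.6 - 9.18*b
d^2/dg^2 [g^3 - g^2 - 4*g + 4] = 6*g - 2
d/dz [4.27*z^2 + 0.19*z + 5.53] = 8.54*z + 0.19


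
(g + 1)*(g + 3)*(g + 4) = g^3 + 8*g^2 + 19*g + 12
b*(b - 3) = b^2 - 3*b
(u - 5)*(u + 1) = u^2 - 4*u - 5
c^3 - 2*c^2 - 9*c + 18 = (c - 3)*(c - 2)*(c + 3)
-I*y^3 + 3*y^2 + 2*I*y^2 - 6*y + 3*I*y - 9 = (y - 3)*(y + 3*I)*(-I*y - I)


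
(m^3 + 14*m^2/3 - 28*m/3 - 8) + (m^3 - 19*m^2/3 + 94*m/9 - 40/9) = 2*m^3 - 5*m^2/3 + 10*m/9 - 112/9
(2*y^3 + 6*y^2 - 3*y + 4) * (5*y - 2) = 10*y^4 + 26*y^3 - 27*y^2 + 26*y - 8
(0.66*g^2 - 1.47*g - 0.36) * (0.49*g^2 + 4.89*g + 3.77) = 0.3234*g^4 + 2.5071*g^3 - 4.8765*g^2 - 7.3023*g - 1.3572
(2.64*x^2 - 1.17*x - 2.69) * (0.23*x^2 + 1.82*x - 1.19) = 0.6072*x^4 + 4.5357*x^3 - 5.8897*x^2 - 3.5035*x + 3.2011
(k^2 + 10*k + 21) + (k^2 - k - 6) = 2*k^2 + 9*k + 15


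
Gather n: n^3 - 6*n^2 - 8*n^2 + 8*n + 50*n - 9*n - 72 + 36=n^3 - 14*n^2 + 49*n - 36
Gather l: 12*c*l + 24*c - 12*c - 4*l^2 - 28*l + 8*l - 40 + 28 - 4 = 12*c - 4*l^2 + l*(12*c - 20) - 16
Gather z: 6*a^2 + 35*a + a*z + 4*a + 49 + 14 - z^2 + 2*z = 6*a^2 + 39*a - z^2 + z*(a + 2) + 63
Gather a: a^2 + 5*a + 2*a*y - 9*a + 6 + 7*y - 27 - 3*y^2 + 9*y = a^2 + a*(2*y - 4) - 3*y^2 + 16*y - 21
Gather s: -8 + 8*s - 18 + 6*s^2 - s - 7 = 6*s^2 + 7*s - 33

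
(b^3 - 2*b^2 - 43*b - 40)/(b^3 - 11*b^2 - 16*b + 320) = (b + 1)/(b - 8)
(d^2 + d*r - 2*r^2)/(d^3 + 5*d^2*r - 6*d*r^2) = (d + 2*r)/(d*(d + 6*r))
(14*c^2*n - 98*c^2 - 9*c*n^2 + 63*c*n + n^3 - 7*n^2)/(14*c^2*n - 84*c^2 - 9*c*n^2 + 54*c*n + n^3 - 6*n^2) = (n - 7)/(n - 6)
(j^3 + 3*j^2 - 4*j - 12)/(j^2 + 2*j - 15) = (j^3 + 3*j^2 - 4*j - 12)/(j^2 + 2*j - 15)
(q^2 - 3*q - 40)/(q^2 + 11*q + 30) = (q - 8)/(q + 6)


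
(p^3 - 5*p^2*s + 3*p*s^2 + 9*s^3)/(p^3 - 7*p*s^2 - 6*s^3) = (p - 3*s)/(p + 2*s)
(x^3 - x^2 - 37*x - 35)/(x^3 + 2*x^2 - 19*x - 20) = (x - 7)/(x - 4)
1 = 1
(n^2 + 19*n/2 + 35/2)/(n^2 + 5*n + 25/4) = 2*(n + 7)/(2*n + 5)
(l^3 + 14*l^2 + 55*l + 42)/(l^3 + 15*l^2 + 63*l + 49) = (l + 6)/(l + 7)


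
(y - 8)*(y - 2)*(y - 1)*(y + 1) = y^4 - 10*y^3 + 15*y^2 + 10*y - 16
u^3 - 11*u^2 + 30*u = u*(u - 6)*(u - 5)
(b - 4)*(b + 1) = b^2 - 3*b - 4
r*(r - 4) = r^2 - 4*r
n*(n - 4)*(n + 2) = n^3 - 2*n^2 - 8*n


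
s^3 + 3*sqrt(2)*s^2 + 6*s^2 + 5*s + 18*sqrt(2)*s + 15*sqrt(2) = (s + 1)*(s + 5)*(s + 3*sqrt(2))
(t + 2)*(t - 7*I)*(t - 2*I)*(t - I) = t^4 + 2*t^3 - 10*I*t^3 - 23*t^2 - 20*I*t^2 - 46*t + 14*I*t + 28*I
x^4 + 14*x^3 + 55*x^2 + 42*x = x*(x + 1)*(x + 6)*(x + 7)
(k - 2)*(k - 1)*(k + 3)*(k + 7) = k^4 + 7*k^3 - 7*k^2 - 43*k + 42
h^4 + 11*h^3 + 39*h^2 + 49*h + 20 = (h + 1)^2*(h + 4)*(h + 5)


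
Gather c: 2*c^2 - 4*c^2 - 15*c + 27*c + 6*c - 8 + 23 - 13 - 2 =-2*c^2 + 18*c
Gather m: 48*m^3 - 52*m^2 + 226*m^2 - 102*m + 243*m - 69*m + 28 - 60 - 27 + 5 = 48*m^3 + 174*m^2 + 72*m - 54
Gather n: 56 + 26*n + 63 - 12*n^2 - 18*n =-12*n^2 + 8*n + 119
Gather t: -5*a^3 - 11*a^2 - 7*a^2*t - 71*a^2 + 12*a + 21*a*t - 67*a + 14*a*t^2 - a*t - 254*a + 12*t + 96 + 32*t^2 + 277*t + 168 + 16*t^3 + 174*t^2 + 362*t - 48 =-5*a^3 - 82*a^2 - 309*a + 16*t^3 + t^2*(14*a + 206) + t*(-7*a^2 + 20*a + 651) + 216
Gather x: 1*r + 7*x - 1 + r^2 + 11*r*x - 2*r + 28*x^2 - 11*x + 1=r^2 - r + 28*x^2 + x*(11*r - 4)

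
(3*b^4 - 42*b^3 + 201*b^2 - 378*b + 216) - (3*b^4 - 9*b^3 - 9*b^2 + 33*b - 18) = -33*b^3 + 210*b^2 - 411*b + 234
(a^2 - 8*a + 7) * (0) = 0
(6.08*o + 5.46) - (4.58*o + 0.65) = 1.5*o + 4.81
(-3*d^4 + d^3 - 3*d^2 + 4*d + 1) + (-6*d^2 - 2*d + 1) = -3*d^4 + d^3 - 9*d^2 + 2*d + 2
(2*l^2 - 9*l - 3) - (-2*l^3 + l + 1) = 2*l^3 + 2*l^2 - 10*l - 4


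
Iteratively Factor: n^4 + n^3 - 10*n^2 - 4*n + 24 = (n - 2)*(n^3 + 3*n^2 - 4*n - 12) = (n - 2)*(n + 2)*(n^2 + n - 6) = (n - 2)*(n + 2)*(n + 3)*(n - 2)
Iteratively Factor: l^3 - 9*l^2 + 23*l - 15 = (l - 5)*(l^2 - 4*l + 3) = (l - 5)*(l - 3)*(l - 1)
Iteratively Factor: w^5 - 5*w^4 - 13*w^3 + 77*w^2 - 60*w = (w)*(w^4 - 5*w^3 - 13*w^2 + 77*w - 60) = w*(w - 1)*(w^3 - 4*w^2 - 17*w + 60) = w*(w - 5)*(w - 1)*(w^2 + w - 12) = w*(w - 5)*(w - 1)*(w + 4)*(w - 3)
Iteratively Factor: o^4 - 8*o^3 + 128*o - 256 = (o - 4)*(o^3 - 4*o^2 - 16*o + 64) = (o - 4)^2*(o^2 - 16) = (o - 4)^2*(o + 4)*(o - 4)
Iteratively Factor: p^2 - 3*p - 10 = (p + 2)*(p - 5)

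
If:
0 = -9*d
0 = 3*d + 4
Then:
No Solution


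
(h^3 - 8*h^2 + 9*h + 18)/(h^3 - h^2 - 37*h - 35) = (h^2 - 9*h + 18)/(h^2 - 2*h - 35)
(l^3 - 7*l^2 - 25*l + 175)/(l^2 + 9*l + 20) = (l^2 - 12*l + 35)/(l + 4)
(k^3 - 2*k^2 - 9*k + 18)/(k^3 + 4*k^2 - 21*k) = (k^2 + k - 6)/(k*(k + 7))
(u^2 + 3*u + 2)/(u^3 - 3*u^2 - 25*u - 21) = (u + 2)/(u^2 - 4*u - 21)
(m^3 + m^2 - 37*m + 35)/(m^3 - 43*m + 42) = (m - 5)/(m - 6)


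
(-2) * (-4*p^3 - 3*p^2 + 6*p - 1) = 8*p^3 + 6*p^2 - 12*p + 2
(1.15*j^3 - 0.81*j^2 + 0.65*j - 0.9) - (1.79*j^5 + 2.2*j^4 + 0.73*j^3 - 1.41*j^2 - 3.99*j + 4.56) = -1.79*j^5 - 2.2*j^4 + 0.42*j^3 + 0.6*j^2 + 4.64*j - 5.46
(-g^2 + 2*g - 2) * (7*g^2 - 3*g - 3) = -7*g^4 + 17*g^3 - 17*g^2 + 6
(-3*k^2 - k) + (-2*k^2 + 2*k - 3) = -5*k^2 + k - 3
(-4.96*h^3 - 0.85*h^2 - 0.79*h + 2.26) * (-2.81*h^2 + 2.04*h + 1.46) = 13.9376*h^5 - 7.7299*h^4 - 6.7557*h^3 - 9.2032*h^2 + 3.457*h + 3.2996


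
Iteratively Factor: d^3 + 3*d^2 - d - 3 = (d + 1)*(d^2 + 2*d - 3) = (d - 1)*(d + 1)*(d + 3)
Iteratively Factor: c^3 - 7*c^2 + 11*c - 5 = (c - 5)*(c^2 - 2*c + 1) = (c - 5)*(c - 1)*(c - 1)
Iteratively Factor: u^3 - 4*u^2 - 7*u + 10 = (u - 1)*(u^2 - 3*u - 10) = (u - 1)*(u + 2)*(u - 5)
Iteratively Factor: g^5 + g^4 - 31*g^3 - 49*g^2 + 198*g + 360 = (g - 5)*(g^4 + 6*g^3 - g^2 - 54*g - 72) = (g - 5)*(g - 3)*(g^3 + 9*g^2 + 26*g + 24) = (g - 5)*(g - 3)*(g + 3)*(g^2 + 6*g + 8) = (g - 5)*(g - 3)*(g + 3)*(g + 4)*(g + 2)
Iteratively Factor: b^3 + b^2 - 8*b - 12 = (b + 2)*(b^2 - b - 6) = (b + 2)^2*(b - 3)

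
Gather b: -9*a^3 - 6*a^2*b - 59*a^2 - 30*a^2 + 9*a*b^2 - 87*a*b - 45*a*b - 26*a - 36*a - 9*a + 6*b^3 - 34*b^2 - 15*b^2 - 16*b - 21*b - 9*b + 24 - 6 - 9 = -9*a^3 - 89*a^2 - 71*a + 6*b^3 + b^2*(9*a - 49) + b*(-6*a^2 - 132*a - 46) + 9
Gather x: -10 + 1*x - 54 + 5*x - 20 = 6*x - 84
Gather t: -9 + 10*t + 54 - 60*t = 45 - 50*t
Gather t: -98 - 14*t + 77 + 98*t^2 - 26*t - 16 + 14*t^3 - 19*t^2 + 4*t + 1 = 14*t^3 + 79*t^2 - 36*t - 36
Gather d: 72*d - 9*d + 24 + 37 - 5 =63*d + 56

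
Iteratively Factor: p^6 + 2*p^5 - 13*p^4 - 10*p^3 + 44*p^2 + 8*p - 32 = (p + 2)*(p^5 - 13*p^3 + 16*p^2 + 12*p - 16) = (p + 2)*(p + 4)*(p^4 - 4*p^3 + 3*p^2 + 4*p - 4) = (p - 2)*(p + 2)*(p + 4)*(p^3 - 2*p^2 - p + 2) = (p - 2)*(p - 1)*(p + 2)*(p + 4)*(p^2 - p - 2) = (p - 2)*(p - 1)*(p + 1)*(p + 2)*(p + 4)*(p - 2)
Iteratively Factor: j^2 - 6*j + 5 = (j - 1)*(j - 5)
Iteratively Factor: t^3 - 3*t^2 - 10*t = (t + 2)*(t^2 - 5*t) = (t - 5)*(t + 2)*(t)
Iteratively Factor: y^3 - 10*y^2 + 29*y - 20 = (y - 4)*(y^2 - 6*y + 5) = (y - 5)*(y - 4)*(y - 1)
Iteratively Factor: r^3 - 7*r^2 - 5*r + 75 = (r + 3)*(r^2 - 10*r + 25) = (r - 5)*(r + 3)*(r - 5)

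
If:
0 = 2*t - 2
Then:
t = 1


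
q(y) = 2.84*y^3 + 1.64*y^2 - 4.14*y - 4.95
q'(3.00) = 82.38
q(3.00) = 74.07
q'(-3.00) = 62.70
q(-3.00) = -54.45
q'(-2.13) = 27.53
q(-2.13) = -16.14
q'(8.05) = 574.38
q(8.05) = 1549.51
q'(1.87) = 31.79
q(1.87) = 11.61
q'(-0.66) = -2.59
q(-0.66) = -2.32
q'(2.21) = 44.72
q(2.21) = 24.57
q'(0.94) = 6.47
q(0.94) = -5.03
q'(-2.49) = 40.52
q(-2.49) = -28.32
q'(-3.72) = 101.56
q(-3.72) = -113.05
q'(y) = 8.52*y^2 + 3.28*y - 4.14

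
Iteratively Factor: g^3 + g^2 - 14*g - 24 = (g + 3)*(g^2 - 2*g - 8) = (g + 2)*(g + 3)*(g - 4)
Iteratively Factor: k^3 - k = (k)*(k^2 - 1) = k*(k + 1)*(k - 1)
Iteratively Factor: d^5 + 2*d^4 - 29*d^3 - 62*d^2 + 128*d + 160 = (d - 5)*(d^4 + 7*d^3 + 6*d^2 - 32*d - 32) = (d - 5)*(d + 4)*(d^3 + 3*d^2 - 6*d - 8) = (d - 5)*(d + 4)^2*(d^2 - d - 2) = (d - 5)*(d - 2)*(d + 4)^2*(d + 1)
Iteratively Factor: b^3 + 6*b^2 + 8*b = (b + 4)*(b^2 + 2*b) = (b + 2)*(b + 4)*(b)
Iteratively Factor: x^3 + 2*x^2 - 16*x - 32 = (x + 4)*(x^2 - 2*x - 8) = (x - 4)*(x + 4)*(x + 2)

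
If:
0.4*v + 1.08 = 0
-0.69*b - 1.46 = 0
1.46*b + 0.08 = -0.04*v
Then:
No Solution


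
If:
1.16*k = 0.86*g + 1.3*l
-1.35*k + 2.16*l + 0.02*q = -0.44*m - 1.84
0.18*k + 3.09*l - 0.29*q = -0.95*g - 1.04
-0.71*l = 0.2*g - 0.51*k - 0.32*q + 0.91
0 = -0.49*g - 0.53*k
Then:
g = 0.06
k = -0.06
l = -0.09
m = -4.03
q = 2.77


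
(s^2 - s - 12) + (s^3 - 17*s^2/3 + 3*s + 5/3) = s^3 - 14*s^2/3 + 2*s - 31/3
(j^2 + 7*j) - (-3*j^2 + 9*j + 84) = 4*j^2 - 2*j - 84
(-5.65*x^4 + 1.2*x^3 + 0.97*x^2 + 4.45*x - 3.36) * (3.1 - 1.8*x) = 10.17*x^5 - 19.675*x^4 + 1.974*x^3 - 5.003*x^2 + 19.843*x - 10.416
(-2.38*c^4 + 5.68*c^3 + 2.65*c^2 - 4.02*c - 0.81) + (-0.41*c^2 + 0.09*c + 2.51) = -2.38*c^4 + 5.68*c^3 + 2.24*c^2 - 3.93*c + 1.7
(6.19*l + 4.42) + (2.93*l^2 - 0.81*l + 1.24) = 2.93*l^2 + 5.38*l + 5.66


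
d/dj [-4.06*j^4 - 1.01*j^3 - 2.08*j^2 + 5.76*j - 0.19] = -16.24*j^3 - 3.03*j^2 - 4.16*j + 5.76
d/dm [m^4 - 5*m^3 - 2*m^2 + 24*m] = 4*m^3 - 15*m^2 - 4*m + 24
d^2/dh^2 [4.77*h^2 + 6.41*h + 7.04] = 9.54000000000000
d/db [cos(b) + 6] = -sin(b)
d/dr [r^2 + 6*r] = 2*r + 6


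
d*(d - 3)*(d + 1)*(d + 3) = d^4 + d^3 - 9*d^2 - 9*d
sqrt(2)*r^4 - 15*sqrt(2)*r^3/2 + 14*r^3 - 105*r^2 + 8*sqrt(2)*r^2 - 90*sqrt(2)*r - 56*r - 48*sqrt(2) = (r - 8)*(r + sqrt(2))*(r + 6*sqrt(2))*(sqrt(2)*r + sqrt(2)/2)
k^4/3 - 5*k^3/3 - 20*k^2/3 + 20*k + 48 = (k/3 + 1)*(k - 6)*(k - 4)*(k + 2)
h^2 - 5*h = h*(h - 5)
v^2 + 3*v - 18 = (v - 3)*(v + 6)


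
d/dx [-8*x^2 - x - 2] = -16*x - 1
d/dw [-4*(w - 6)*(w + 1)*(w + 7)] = -12*w^2 - 16*w + 164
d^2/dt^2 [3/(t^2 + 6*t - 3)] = 6*(-t^2 - 6*t + 4*(t + 3)^2 + 3)/(t^2 + 6*t - 3)^3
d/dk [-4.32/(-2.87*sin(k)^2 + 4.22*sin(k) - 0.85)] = (18.2304 - 24.7968*sin(k))*cos(k)/(2.87*sin(k)^2 - 4.22*sin(k) + 0.85)^2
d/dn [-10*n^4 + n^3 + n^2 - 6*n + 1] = -40*n^3 + 3*n^2 + 2*n - 6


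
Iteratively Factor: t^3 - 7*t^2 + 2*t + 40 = (t - 5)*(t^2 - 2*t - 8) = (t - 5)*(t - 4)*(t + 2)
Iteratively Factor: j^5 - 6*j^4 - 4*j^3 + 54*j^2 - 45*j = (j + 3)*(j^4 - 9*j^3 + 23*j^2 - 15*j) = (j - 1)*(j + 3)*(j^3 - 8*j^2 + 15*j) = j*(j - 1)*(j + 3)*(j^2 - 8*j + 15) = j*(j - 3)*(j - 1)*(j + 3)*(j - 5)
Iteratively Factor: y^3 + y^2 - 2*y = (y)*(y^2 + y - 2) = y*(y - 1)*(y + 2)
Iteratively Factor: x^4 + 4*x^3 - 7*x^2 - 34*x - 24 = (x + 4)*(x^3 - 7*x - 6) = (x + 1)*(x + 4)*(x^2 - x - 6) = (x + 1)*(x + 2)*(x + 4)*(x - 3)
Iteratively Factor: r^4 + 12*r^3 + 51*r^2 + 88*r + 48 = (r + 1)*(r^3 + 11*r^2 + 40*r + 48) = (r + 1)*(r + 3)*(r^2 + 8*r + 16) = (r + 1)*(r + 3)*(r + 4)*(r + 4)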